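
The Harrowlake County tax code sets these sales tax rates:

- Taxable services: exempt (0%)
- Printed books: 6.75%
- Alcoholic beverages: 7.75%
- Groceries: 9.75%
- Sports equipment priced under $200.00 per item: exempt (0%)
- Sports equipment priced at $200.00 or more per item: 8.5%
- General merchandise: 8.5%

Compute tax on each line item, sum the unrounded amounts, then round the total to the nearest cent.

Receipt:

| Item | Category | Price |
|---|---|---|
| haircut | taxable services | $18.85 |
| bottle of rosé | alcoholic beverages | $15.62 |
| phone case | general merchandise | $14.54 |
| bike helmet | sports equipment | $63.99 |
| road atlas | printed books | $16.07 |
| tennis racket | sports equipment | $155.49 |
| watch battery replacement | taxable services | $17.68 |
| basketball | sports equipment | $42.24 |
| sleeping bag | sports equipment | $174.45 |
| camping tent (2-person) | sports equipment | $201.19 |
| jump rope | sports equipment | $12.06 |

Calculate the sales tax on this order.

$20.63

Haircut $18.85: taxable services → 0% → $0.00
Bottle of rosé $15.62: alcoholic beverages → 7.75% → $1.21055
Phone case $14.54: general merchandise → 8.5% → $1.2359
Bike helmet $63.99: sports equipment, under $200.00 → 0% → $0.00
Road atlas $16.07: printed books → 6.75% → $1.084725
Tennis racket $155.49: sports equipment, under $200.00 → 0% → $0.00
Watch battery replacement $17.68: taxable services → 0% → $0.00
Basketball $42.24: sports equipment, under $200.00 → 0% → $0.00
Sleeping bag $174.45: sports equipment, under $200.00 → 0% → $0.00
Camping tent (2-person) $201.19: sports equipment, $200.00 or more → 8.5% → $17.10115
Jump rope $12.06: sports equipment, under $200.00 → 0% → $0.00
Unrounded tax sum = $20.632325 → $20.63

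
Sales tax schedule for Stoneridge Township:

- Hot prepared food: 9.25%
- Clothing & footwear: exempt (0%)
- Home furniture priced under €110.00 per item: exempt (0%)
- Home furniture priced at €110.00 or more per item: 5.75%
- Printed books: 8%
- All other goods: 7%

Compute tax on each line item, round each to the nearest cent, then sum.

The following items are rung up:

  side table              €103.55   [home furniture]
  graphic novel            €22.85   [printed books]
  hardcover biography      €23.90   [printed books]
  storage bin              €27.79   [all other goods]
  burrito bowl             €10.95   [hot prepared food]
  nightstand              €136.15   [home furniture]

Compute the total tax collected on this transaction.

€14.53

Side table €103.55: home furniture, under €110.00 → 0% → €0.00
Graphic novel €22.85: printed books → 8% → €1.83
Hardcover biography €23.90: printed books → 8% → €1.91
Storage bin €27.79: all other goods → 7% → €1.95
Burrito bowl €10.95: hot prepared food → 9.25% → €1.01
Nightstand €136.15: home furniture, €110.00 or more → 5.75% → €7.83
Total tax = €1.83 + €1.91 + €1.95 + €1.01 + €7.83 = €14.53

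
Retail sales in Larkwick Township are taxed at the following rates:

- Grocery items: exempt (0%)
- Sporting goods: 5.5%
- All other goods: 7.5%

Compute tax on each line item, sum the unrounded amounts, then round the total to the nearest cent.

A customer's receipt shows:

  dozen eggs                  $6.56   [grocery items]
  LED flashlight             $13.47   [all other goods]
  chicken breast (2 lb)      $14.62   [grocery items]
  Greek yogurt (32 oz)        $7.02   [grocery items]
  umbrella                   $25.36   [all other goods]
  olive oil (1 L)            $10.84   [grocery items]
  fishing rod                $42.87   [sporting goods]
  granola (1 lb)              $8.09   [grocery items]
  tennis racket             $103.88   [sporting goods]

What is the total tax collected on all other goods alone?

$2.91

LED flashlight $13.47: all other goods → 7.5% → $1.01025
Umbrella $25.36: all other goods → 7.5% → $1.902
Tax on all other goods: unrounded sum = $2.91225 → $2.91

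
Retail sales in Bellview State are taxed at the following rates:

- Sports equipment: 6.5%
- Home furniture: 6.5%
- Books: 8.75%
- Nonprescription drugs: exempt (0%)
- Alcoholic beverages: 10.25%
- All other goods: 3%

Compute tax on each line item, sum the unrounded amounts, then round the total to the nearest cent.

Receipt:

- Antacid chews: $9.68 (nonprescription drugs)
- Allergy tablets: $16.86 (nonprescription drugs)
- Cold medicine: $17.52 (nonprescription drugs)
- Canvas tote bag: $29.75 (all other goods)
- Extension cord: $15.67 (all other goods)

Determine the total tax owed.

Antacid chews $9.68: nonprescription drugs → 0% → $0.00
Allergy tablets $16.86: nonprescription drugs → 0% → $0.00
Cold medicine $17.52: nonprescription drugs → 0% → $0.00
Canvas tote bag $29.75: all other goods → 3% → $0.8925
Extension cord $15.67: all other goods → 3% → $0.4701
Unrounded tax sum = $1.3626 → $1.36

$1.36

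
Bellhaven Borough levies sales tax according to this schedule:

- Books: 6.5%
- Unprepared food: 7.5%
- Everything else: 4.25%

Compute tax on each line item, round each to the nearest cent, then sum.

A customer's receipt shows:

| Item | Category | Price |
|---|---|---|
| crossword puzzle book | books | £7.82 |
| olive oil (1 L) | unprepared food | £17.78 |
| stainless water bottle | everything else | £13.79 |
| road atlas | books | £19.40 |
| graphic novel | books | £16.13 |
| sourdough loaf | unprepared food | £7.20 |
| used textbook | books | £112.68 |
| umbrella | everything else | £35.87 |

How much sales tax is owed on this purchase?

£14.12

Crossword puzzle book £7.82: books → 6.5% → £0.51
Olive oil (1 L) £17.78: unprepared food → 7.5% → £1.33
Stainless water bottle £13.79: everything else → 4.25% → £0.59
Road atlas £19.40: books → 6.5% → £1.26
Graphic novel £16.13: books → 6.5% → £1.05
Sourdough loaf £7.20: unprepared food → 7.5% → £0.54
Used textbook £112.68: books → 6.5% → £7.32
Umbrella £35.87: everything else → 4.25% → £1.52
Total tax = £0.51 + £1.33 + £0.59 + £1.26 + £1.05 + £0.54 + £7.32 + £1.52 = £14.12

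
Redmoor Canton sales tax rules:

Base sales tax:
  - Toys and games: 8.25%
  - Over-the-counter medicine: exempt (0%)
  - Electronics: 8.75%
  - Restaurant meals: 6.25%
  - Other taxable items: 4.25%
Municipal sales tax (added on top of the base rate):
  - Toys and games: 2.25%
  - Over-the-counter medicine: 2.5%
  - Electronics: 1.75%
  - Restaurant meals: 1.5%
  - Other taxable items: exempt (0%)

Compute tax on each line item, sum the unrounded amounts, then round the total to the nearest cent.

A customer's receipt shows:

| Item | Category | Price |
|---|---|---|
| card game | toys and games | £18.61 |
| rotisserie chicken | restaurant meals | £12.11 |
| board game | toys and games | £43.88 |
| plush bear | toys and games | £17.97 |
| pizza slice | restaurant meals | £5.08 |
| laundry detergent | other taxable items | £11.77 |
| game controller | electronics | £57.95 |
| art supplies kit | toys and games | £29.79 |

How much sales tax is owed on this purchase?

£19.49

Card game £18.61: toys and games → 8.25% + 2.25% municipal = 10.5% → £1.95405
Rotisserie chicken £12.11: restaurant meals → 6.25% + 1.5% municipal = 7.75% → £0.938525
Board game £43.88: toys and games → 8.25% + 2.25% municipal = 10.5% → £4.6074
Plush bear £17.97: toys and games → 8.25% + 2.25% municipal = 10.5% → £1.88685
Pizza slice £5.08: restaurant meals → 6.25% + 1.5% municipal = 7.75% → £0.3937
Laundry detergent £11.77: other taxable items → 4.25% + 0% municipal = 4.25% → £0.500225
Game controller £57.95: electronics → 8.75% + 1.75% municipal = 10.5% → £6.08475
Art supplies kit £29.79: toys and games → 8.25% + 2.25% municipal = 10.5% → £3.12795
Unrounded tax sum = £19.49345 → £19.49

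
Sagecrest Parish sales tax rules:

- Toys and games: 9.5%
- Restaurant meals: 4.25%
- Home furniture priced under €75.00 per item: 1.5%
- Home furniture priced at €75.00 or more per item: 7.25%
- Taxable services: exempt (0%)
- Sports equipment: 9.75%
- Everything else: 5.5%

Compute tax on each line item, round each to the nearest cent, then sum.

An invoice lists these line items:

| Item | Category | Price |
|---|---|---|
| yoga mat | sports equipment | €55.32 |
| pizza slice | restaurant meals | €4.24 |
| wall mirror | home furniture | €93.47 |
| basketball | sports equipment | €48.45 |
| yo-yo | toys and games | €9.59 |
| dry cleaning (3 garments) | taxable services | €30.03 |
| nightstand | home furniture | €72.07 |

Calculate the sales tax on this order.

€19.06

Yoga mat €55.32: sports equipment → 9.75% → €5.39
Pizza slice €4.24: restaurant meals → 4.25% → €0.18
Wall mirror €93.47: home furniture, €75.00 or more → 7.25% → €6.78
Basketball €48.45: sports equipment → 9.75% → €4.72
Yo-yo €9.59: toys and games → 9.5% → €0.91
Dry cleaning (3 garments) €30.03: taxable services → 0% → €0.00
Nightstand €72.07: home furniture, under €75.00 → 1.5% → €1.08
Total tax = €5.39 + €0.18 + €6.78 + €4.72 + €0.91 + €1.08 = €19.06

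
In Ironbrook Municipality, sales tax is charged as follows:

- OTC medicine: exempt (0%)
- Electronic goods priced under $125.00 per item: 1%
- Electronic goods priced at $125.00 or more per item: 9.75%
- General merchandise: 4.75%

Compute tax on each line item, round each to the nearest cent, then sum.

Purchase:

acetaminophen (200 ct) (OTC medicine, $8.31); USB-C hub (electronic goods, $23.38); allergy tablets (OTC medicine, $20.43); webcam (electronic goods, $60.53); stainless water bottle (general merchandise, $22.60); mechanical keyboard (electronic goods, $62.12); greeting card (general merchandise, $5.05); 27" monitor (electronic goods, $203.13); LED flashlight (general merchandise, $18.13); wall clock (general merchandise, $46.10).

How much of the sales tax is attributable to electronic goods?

$21.27

USB-C hub $23.38: electronic goods, under $125.00 → 1% → $0.23
Webcam $60.53: electronic goods, under $125.00 → 1% → $0.61
Mechanical keyboard $62.12: electronic goods, under $125.00 → 1% → $0.62
27" monitor $203.13: electronic goods, $125.00 or more → 9.75% → $19.81
Tax on electronic goods = $0.23 + $0.61 + $0.62 + $19.81 = $21.27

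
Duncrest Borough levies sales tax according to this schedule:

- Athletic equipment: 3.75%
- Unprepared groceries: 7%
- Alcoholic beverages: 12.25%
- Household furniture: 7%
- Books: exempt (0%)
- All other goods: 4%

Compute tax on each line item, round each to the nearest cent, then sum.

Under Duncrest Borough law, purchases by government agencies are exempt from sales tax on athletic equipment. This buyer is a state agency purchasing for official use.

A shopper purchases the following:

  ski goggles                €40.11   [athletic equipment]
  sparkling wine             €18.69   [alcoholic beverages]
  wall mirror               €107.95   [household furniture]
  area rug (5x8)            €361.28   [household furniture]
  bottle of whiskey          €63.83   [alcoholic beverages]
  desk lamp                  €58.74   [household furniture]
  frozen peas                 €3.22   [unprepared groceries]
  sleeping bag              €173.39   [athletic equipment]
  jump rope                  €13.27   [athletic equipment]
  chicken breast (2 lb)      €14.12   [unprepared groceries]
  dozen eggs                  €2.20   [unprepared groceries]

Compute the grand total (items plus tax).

€905.24

Ski goggles €40.11: athletic equipment, buyer-exempt → 0% → €0.00
Sparkling wine €18.69: alcoholic beverages → 12.25% → €2.29
Wall mirror €107.95: household furniture → 7% → €7.56
Area rug (5x8) €361.28: household furniture → 7% → €25.29
Bottle of whiskey €63.83: alcoholic beverages → 12.25% → €7.82
Desk lamp €58.74: household furniture → 7% → €4.11
Frozen peas €3.22: unprepared groceries → 7% → €0.23
Sleeping bag €173.39: athletic equipment, buyer-exempt → 0% → €0.00
Jump rope €13.27: athletic equipment, buyer-exempt → 0% → €0.00
Chicken breast (2 lb) €14.12: unprepared groceries → 7% → €0.99
Dozen eggs €2.20: unprepared groceries → 7% → €0.15
Subtotal = €856.80; tax = €48.44; total due = €905.24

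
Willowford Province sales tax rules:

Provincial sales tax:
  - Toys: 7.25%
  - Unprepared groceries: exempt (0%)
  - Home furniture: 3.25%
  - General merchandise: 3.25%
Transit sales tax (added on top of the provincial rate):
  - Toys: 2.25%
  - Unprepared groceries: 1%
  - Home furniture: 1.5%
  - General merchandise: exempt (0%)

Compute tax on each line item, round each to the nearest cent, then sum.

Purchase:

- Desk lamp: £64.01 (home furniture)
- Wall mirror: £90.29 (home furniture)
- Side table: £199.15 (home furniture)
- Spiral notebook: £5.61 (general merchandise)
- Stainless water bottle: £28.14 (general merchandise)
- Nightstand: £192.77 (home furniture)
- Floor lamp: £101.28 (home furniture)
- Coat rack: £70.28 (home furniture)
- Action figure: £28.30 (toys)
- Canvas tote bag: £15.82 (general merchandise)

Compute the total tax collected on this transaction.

Desk lamp £64.01: home furniture → 3.25% + 1.5% transit = 4.75% → £3.04
Wall mirror £90.29: home furniture → 3.25% + 1.5% transit = 4.75% → £4.29
Side table £199.15: home furniture → 3.25% + 1.5% transit = 4.75% → £9.46
Spiral notebook £5.61: general merchandise → 3.25% + 0% transit = 3.25% → £0.18
Stainless water bottle £28.14: general merchandise → 3.25% + 0% transit = 3.25% → £0.91
Nightstand £192.77: home furniture → 3.25% + 1.5% transit = 4.75% → £9.16
Floor lamp £101.28: home furniture → 3.25% + 1.5% transit = 4.75% → £4.81
Coat rack £70.28: home furniture → 3.25% + 1.5% transit = 4.75% → £3.34
Action figure £28.30: toys → 7.25% + 2.25% transit = 9.5% → £2.69
Canvas tote bag £15.82: general merchandise → 3.25% + 0% transit = 3.25% → £0.51
Total tax = £3.04 + £4.29 + £9.46 + £0.18 + £0.91 + £9.16 + £4.81 + £3.34 + £2.69 + £0.51 = £38.39

£38.39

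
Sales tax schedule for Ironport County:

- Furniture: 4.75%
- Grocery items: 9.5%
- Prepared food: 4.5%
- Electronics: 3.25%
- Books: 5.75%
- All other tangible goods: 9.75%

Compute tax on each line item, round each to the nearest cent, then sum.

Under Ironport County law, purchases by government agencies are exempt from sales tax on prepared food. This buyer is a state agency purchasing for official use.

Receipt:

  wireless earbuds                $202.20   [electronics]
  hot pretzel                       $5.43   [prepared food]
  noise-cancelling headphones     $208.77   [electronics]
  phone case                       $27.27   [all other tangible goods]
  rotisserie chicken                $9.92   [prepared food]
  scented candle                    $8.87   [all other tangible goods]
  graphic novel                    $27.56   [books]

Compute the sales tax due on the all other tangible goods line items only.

$3.52

Phone case $27.27: all other tangible goods → 9.75% → $2.66
Scented candle $8.87: all other tangible goods → 9.75% → $0.86
Tax on all other tangible goods = $2.66 + $0.86 = $3.52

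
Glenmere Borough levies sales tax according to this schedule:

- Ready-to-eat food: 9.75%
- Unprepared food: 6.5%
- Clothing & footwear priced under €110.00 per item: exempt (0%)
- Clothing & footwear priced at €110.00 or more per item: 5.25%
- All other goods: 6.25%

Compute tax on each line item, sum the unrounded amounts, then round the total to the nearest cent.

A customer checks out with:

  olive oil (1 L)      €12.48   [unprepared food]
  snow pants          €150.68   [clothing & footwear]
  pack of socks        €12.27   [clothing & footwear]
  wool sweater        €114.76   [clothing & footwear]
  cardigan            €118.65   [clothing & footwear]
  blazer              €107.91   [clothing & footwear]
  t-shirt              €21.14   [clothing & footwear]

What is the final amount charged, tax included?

Olive oil (1 L) €12.48: unprepared food → 6.5% → €0.8112
Snow pants €150.68: clothing & footwear, €110.00 or more → 5.25% → €7.9107
Pack of socks €12.27: clothing & footwear, under €110.00 → 0% → €0.00
Wool sweater €114.76: clothing & footwear, €110.00 or more → 5.25% → €6.0249
Cardigan €118.65: clothing & footwear, €110.00 or more → 5.25% → €6.229125
Blazer €107.91: clothing & footwear, under €110.00 → 0% → €0.00
T-shirt €21.14: clothing & footwear, under €110.00 → 0% → €0.00
Subtotal = €537.89; unrounded tax = €20.975925 → €20.98; total due = €558.87

€558.87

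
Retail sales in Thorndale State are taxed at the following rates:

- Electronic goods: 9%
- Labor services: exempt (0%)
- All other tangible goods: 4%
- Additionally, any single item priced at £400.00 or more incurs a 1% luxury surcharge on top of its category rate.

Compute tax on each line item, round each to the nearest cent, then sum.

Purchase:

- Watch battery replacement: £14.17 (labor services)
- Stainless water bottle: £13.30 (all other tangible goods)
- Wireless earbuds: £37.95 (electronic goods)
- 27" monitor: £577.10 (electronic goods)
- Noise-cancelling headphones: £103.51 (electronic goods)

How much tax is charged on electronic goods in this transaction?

£70.45

Wireless earbuds £37.95: electronic goods → 9% → £3.42
27" monitor £577.10: electronic goods → 9% + 1% surcharge = 10% → £57.71
Noise-cancelling headphones £103.51: electronic goods → 9% → £9.32
Tax on electronic goods = £3.42 + £57.71 + £9.32 = £70.45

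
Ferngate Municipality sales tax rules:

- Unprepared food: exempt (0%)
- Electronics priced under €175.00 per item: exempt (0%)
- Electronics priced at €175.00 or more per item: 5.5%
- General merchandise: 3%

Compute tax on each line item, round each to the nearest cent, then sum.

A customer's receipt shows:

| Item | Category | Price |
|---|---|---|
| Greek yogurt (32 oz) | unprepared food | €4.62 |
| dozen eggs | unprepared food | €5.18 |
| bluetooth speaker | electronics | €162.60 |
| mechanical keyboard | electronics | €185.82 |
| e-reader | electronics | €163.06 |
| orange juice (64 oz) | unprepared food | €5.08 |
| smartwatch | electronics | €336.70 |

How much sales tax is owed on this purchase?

Greek yogurt (32 oz) €4.62: unprepared food → 0% → €0.00
Dozen eggs €5.18: unprepared food → 0% → €0.00
Bluetooth speaker €162.60: electronics, under €175.00 → 0% → €0.00
Mechanical keyboard €185.82: electronics, €175.00 or more → 5.5% → €10.22
E-reader €163.06: electronics, under €175.00 → 0% → €0.00
Orange juice (64 oz) €5.08: unprepared food → 0% → €0.00
Smartwatch €336.70: electronics, €175.00 or more → 5.5% → €18.52
Total tax = €10.22 + €18.52 = €28.74

€28.74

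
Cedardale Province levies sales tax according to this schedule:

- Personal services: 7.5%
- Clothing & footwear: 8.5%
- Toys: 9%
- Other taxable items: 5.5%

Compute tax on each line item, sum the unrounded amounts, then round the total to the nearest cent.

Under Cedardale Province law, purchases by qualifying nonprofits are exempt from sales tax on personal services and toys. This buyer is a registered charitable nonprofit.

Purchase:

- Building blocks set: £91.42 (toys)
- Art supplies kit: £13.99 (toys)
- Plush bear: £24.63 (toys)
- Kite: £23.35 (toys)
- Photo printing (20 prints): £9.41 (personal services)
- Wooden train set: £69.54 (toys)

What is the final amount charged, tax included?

Building blocks set £91.42: toys, buyer-exempt → 0% → £0.00
Art supplies kit £13.99: toys, buyer-exempt → 0% → £0.00
Plush bear £24.63: toys, buyer-exempt → 0% → £0.00
Kite £23.35: toys, buyer-exempt → 0% → £0.00
Photo printing (20 prints) £9.41: personal services, buyer-exempt → 0% → £0.00
Wooden train set £69.54: toys, buyer-exempt → 0% → £0.00
Subtotal = £232.34; unrounded tax = £0.00 → £0.00; total due = £232.34

£232.34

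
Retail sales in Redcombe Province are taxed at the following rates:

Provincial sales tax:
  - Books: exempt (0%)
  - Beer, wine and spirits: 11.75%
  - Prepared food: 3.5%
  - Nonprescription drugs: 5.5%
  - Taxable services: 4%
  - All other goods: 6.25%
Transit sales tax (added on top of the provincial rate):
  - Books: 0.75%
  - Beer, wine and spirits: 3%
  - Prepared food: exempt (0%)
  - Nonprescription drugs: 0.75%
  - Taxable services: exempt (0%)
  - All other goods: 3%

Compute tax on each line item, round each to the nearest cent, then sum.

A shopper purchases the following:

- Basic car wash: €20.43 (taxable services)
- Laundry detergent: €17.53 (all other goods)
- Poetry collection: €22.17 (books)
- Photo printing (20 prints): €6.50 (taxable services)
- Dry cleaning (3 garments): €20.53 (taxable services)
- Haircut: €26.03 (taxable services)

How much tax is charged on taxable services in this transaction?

€2.94

Basic car wash €20.43: taxable services → 4% + 0% transit = 4% → €0.82
Photo printing (20 prints) €6.50: taxable services → 4% + 0% transit = 4% → €0.26
Dry cleaning (3 garments) €20.53: taxable services → 4% + 0% transit = 4% → €0.82
Haircut €26.03: taxable services → 4% + 0% transit = 4% → €1.04
Tax on taxable services = €0.82 + €0.26 + €0.82 + €1.04 = €2.94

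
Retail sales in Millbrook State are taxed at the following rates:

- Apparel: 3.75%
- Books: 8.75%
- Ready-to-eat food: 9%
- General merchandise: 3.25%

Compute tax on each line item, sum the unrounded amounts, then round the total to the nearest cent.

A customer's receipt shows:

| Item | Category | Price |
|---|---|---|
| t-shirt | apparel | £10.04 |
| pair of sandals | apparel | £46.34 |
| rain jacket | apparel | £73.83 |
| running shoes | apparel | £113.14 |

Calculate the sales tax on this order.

T-shirt £10.04: apparel → 3.75% → £0.3765
Pair of sandals £46.34: apparel → 3.75% → £1.73775
Rain jacket £73.83: apparel → 3.75% → £2.768625
Running shoes £113.14: apparel → 3.75% → £4.24275
Unrounded tax sum = £9.125625 → £9.13

£9.13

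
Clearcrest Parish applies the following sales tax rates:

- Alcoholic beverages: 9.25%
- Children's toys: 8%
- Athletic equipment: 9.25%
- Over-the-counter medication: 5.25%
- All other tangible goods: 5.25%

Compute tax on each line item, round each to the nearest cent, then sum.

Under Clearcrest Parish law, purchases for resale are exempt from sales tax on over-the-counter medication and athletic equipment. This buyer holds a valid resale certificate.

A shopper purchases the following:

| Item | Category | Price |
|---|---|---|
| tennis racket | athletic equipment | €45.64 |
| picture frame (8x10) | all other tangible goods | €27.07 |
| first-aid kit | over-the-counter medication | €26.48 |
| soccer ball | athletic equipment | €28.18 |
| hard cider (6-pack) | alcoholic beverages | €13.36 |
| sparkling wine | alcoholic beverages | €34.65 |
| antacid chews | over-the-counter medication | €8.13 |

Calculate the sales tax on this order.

€5.87

Tennis racket €45.64: athletic equipment, buyer-exempt → 0% → €0.00
Picture frame (8x10) €27.07: all other tangible goods → 5.25% → €1.42
First-aid kit €26.48: over-the-counter medication, buyer-exempt → 0% → €0.00
Soccer ball €28.18: athletic equipment, buyer-exempt → 0% → €0.00
Hard cider (6-pack) €13.36: alcoholic beverages → 9.25% → €1.24
Sparkling wine €34.65: alcoholic beverages → 9.25% → €3.21
Antacid chews €8.13: over-the-counter medication, buyer-exempt → 0% → €0.00
Total tax = €1.42 + €1.24 + €3.21 = €5.87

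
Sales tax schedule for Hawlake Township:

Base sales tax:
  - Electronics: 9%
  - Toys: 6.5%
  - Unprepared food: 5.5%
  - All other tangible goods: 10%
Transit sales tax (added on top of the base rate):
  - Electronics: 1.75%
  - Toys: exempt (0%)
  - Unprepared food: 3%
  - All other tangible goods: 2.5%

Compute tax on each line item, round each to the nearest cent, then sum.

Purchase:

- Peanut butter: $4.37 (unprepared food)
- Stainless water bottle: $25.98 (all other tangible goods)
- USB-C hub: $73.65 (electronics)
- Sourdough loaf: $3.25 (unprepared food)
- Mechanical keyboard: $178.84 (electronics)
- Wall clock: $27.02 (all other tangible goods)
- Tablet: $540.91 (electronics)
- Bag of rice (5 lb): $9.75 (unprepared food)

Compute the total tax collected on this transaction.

$93.41

Peanut butter $4.37: unprepared food → 5.5% + 3% transit = 8.5% → $0.37
Stainless water bottle $25.98: all other tangible goods → 10% + 2.5% transit = 12.5% → $3.25
USB-C hub $73.65: electronics → 9% + 1.75% transit = 10.75% → $7.92
Sourdough loaf $3.25: unprepared food → 5.5% + 3% transit = 8.5% → $0.28
Mechanical keyboard $178.84: electronics → 9% + 1.75% transit = 10.75% → $19.23
Wall clock $27.02: all other tangible goods → 10% + 2.5% transit = 12.5% → $3.38
Tablet $540.91: electronics → 9% + 1.75% transit = 10.75% → $58.15
Bag of rice (5 lb) $9.75: unprepared food → 5.5% + 3% transit = 8.5% → $0.83
Total tax = $0.37 + $3.25 + $7.92 + $0.28 + $19.23 + $3.38 + $58.15 + $0.83 = $93.41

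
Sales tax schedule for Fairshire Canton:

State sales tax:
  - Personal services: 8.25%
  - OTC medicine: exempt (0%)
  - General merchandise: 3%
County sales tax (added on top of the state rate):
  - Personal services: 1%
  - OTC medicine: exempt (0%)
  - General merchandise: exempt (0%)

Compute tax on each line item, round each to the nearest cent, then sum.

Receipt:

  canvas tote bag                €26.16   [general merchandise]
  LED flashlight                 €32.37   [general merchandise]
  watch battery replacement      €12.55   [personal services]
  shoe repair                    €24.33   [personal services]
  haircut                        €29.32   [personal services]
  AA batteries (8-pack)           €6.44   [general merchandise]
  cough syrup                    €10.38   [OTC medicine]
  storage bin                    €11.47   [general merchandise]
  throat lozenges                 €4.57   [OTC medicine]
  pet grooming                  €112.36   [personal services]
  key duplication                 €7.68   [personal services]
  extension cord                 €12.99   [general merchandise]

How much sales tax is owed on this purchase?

€19.89

Canvas tote bag €26.16: general merchandise → 3% + 0% county = 3% → €0.78
LED flashlight €32.37: general merchandise → 3% + 0% county = 3% → €0.97
Watch battery replacement €12.55: personal services → 8.25% + 1% county = 9.25% → €1.16
Shoe repair €24.33: personal services → 8.25% + 1% county = 9.25% → €2.25
Haircut €29.32: personal services → 8.25% + 1% county = 9.25% → €2.71
AA batteries (8-pack) €6.44: general merchandise → 3% + 0% county = 3% → €0.19
Cough syrup €10.38: OTC medicine → 0% + 0% county = 0% → €0.00
Storage bin €11.47: general merchandise → 3% + 0% county = 3% → €0.34
Throat lozenges €4.57: OTC medicine → 0% + 0% county = 0% → €0.00
Pet grooming €112.36: personal services → 8.25% + 1% county = 9.25% → €10.39
Key duplication €7.68: personal services → 8.25% + 1% county = 9.25% → €0.71
Extension cord €12.99: general merchandise → 3% + 0% county = 3% → €0.39
Total tax = €0.78 + €0.97 + €1.16 + €2.25 + €2.71 + €0.19 + €0.34 + €10.39 + €0.71 + €0.39 = €19.89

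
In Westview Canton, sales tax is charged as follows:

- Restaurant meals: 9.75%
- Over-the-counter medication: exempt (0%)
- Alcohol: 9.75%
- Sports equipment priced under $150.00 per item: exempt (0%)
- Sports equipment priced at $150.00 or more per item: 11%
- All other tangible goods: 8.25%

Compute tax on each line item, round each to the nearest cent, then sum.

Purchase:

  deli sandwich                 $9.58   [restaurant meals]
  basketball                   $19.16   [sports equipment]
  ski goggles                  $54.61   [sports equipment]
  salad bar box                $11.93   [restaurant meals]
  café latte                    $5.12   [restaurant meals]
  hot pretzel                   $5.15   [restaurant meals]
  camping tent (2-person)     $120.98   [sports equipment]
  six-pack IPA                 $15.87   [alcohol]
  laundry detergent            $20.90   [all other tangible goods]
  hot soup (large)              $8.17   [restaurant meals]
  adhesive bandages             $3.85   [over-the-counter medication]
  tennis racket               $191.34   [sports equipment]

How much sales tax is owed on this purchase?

$28.21

Deli sandwich $9.58: restaurant meals → 9.75% → $0.93
Basketball $19.16: sports equipment, under $150.00 → 0% → $0.00
Ski goggles $54.61: sports equipment, under $150.00 → 0% → $0.00
Salad bar box $11.93: restaurant meals → 9.75% → $1.16
Café latte $5.12: restaurant meals → 9.75% → $0.50
Hot pretzel $5.15: restaurant meals → 9.75% → $0.50
Camping tent (2-person) $120.98: sports equipment, under $150.00 → 0% → $0.00
Six-pack IPA $15.87: alcohol → 9.75% → $1.55
Laundry detergent $20.90: all other tangible goods → 8.25% → $1.72
Hot soup (large) $8.17: restaurant meals → 9.75% → $0.80
Adhesive bandages $3.85: over-the-counter medication → 0% → $0.00
Tennis racket $191.34: sports equipment, $150.00 or more → 11% → $21.05
Total tax = $0.93 + $1.16 + $0.50 + $0.50 + $1.55 + $1.72 + $0.80 + $21.05 = $28.21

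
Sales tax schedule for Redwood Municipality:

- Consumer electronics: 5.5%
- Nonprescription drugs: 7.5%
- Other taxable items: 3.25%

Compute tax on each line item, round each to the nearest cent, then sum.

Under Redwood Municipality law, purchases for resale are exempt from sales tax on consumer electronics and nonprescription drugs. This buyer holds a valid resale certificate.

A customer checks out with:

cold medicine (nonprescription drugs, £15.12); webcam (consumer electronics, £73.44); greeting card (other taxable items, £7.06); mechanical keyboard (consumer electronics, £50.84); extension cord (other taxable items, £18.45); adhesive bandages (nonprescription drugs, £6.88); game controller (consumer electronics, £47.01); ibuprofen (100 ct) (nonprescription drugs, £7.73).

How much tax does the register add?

Cold medicine £15.12: nonprescription drugs, buyer-exempt → 0% → £0.00
Webcam £73.44: consumer electronics, buyer-exempt → 0% → £0.00
Greeting card £7.06: other taxable items → 3.25% → £0.23
Mechanical keyboard £50.84: consumer electronics, buyer-exempt → 0% → £0.00
Extension cord £18.45: other taxable items → 3.25% → £0.60
Adhesive bandages £6.88: nonprescription drugs, buyer-exempt → 0% → £0.00
Game controller £47.01: consumer electronics, buyer-exempt → 0% → £0.00
Ibuprofen (100 ct) £7.73: nonprescription drugs, buyer-exempt → 0% → £0.00
Total tax = £0.23 + £0.60 = £0.83

£0.83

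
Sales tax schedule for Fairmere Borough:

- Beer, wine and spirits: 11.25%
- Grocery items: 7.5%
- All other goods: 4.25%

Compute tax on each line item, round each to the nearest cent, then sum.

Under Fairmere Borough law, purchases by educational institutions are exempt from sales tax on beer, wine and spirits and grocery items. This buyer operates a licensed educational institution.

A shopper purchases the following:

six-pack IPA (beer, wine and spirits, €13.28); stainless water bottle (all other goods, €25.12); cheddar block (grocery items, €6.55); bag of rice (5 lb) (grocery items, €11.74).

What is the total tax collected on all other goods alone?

Stainless water bottle €25.12: all other goods → 4.25% → €1.07
Tax on all other goods = €1.07

€1.07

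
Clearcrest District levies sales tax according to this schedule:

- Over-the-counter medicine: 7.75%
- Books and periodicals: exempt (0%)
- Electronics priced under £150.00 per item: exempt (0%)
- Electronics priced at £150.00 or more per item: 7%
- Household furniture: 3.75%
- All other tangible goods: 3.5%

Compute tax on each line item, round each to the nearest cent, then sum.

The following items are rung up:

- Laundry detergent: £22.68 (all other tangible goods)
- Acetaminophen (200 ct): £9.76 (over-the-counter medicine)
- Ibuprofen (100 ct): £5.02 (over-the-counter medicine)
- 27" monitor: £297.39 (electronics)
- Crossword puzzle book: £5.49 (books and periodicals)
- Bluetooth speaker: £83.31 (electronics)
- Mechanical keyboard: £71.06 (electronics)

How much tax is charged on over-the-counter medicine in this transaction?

£1.15

Acetaminophen (200 ct) £9.76: over-the-counter medicine → 7.75% → £0.76
Ibuprofen (100 ct) £5.02: over-the-counter medicine → 7.75% → £0.39
Tax on over-the-counter medicine = £0.76 + £0.39 = £1.15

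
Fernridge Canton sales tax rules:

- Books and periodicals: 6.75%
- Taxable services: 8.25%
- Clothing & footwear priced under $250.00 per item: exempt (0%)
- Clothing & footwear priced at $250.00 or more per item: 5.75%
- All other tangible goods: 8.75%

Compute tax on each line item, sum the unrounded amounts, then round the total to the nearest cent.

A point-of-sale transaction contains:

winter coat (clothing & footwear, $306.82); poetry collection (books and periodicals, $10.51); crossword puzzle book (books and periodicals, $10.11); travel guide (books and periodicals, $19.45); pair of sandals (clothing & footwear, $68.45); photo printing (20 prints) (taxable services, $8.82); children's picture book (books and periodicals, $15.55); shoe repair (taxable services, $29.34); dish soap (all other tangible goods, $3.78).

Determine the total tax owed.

$24.88

Winter coat $306.82: clothing & footwear, $250.00 or more → 5.75% → $17.64215
Poetry collection $10.51: books and periodicals → 6.75% → $0.709425
Crossword puzzle book $10.11: books and periodicals → 6.75% → $0.682425
Travel guide $19.45: books and periodicals → 6.75% → $1.312875
Pair of sandals $68.45: clothing & footwear, under $250.00 → 0% → $0.00
Photo printing (20 prints) $8.82: taxable services → 8.25% → $0.72765
Children's picture book $15.55: books and periodicals → 6.75% → $1.049625
Shoe repair $29.34: taxable services → 8.25% → $2.42055
Dish soap $3.78: all other tangible goods → 8.75% → $0.33075
Unrounded tax sum = $24.87545 → $24.88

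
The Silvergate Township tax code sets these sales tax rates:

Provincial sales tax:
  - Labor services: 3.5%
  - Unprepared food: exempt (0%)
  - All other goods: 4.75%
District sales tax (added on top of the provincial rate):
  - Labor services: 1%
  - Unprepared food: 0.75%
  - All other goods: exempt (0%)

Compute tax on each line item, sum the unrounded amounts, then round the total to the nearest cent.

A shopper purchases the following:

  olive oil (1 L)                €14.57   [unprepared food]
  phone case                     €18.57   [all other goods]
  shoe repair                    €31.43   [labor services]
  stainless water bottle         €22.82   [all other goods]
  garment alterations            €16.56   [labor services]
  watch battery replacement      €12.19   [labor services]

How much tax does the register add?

Olive oil (1 L) €14.57: unprepared food → 0% + 0.75% district = 0.75% → €0.109275
Phone case €18.57: all other goods → 4.75% + 0% district = 4.75% → €0.882075
Shoe repair €31.43: labor services → 3.5% + 1% district = 4.5% → €1.41435
Stainless water bottle €22.82: all other goods → 4.75% + 0% district = 4.75% → €1.08395
Garment alterations €16.56: labor services → 3.5% + 1% district = 4.5% → €0.7452
Watch battery replacement €12.19: labor services → 3.5% + 1% district = 4.5% → €0.54855
Unrounded tax sum = €4.7834 → €4.78

€4.78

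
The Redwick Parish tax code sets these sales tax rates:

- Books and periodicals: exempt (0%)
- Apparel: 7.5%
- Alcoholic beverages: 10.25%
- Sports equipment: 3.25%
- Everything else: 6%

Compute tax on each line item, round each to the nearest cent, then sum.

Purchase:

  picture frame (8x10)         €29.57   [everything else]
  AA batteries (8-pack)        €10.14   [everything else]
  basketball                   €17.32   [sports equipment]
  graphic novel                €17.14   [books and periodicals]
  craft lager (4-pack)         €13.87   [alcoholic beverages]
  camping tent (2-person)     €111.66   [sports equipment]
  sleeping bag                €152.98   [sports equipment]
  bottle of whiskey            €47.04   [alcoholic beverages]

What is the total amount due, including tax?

Picture frame (8x10) €29.57: everything else → 6% → €1.77
AA batteries (8-pack) €10.14: everything else → 6% → €0.61
Basketball €17.32: sports equipment → 3.25% → €0.56
Graphic novel €17.14: books and periodicals → 0% → €0.00
Craft lager (4-pack) €13.87: alcoholic beverages → 10.25% → €1.42
Camping tent (2-person) €111.66: sports equipment → 3.25% → €3.63
Sleeping bag €152.98: sports equipment → 3.25% → €4.97
Bottle of whiskey €47.04: alcoholic beverages → 10.25% → €4.82
Subtotal = €399.72; tax = €17.78; total due = €417.50

€417.50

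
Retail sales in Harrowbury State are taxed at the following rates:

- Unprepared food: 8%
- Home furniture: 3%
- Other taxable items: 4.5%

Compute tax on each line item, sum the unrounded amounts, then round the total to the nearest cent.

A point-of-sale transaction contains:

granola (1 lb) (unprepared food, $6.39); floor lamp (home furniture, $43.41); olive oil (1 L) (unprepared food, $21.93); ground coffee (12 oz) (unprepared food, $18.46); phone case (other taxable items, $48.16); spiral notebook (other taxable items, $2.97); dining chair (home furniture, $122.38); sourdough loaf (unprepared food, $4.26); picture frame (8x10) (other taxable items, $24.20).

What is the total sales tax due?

$12.45

Granola (1 lb) $6.39: unprepared food → 8% → $0.5112
Floor lamp $43.41: home furniture → 3% → $1.3023
Olive oil (1 L) $21.93: unprepared food → 8% → $1.7544
Ground coffee (12 oz) $18.46: unprepared food → 8% → $1.4768
Phone case $48.16: other taxable items → 4.5% → $2.1672
Spiral notebook $2.97: other taxable items → 4.5% → $0.13365
Dining chair $122.38: home furniture → 3% → $3.6714
Sourdough loaf $4.26: unprepared food → 8% → $0.3408
Picture frame (8x10) $24.20: other taxable items → 4.5% → $1.089
Unrounded tax sum = $12.44675 → $12.45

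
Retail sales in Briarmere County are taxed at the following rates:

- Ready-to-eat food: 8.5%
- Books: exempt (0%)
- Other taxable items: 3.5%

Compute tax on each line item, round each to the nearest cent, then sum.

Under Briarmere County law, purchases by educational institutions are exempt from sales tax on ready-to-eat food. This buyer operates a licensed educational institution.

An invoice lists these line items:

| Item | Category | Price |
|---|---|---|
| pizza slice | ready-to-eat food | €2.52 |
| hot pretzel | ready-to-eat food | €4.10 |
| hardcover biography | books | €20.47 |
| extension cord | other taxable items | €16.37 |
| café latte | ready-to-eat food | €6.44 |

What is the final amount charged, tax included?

€50.47

Pizza slice €2.52: ready-to-eat food, buyer-exempt → 0% → €0.00
Hot pretzel €4.10: ready-to-eat food, buyer-exempt → 0% → €0.00
Hardcover biography €20.47: books → 0% → €0.00
Extension cord €16.37: other taxable items → 3.5% → €0.57
Café latte €6.44: ready-to-eat food, buyer-exempt → 0% → €0.00
Subtotal = €49.90; tax = €0.57; total due = €50.47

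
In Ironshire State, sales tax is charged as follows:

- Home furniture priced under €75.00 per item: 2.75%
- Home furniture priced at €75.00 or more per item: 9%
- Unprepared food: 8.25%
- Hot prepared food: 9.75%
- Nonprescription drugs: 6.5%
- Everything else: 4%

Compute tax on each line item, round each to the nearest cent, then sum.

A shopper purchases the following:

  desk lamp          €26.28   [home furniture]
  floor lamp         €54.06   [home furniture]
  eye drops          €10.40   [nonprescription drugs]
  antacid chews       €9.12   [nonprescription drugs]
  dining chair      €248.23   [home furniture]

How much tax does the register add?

Desk lamp €26.28: home furniture, under €75.00 → 2.75% → €0.72
Floor lamp €54.06: home furniture, under €75.00 → 2.75% → €1.49
Eye drops €10.40: nonprescription drugs → 6.5% → €0.68
Antacid chews €9.12: nonprescription drugs → 6.5% → €0.59
Dining chair €248.23: home furniture, €75.00 or more → 9% → €22.34
Total tax = €0.72 + €1.49 + €0.68 + €0.59 + €22.34 = €25.82

€25.82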